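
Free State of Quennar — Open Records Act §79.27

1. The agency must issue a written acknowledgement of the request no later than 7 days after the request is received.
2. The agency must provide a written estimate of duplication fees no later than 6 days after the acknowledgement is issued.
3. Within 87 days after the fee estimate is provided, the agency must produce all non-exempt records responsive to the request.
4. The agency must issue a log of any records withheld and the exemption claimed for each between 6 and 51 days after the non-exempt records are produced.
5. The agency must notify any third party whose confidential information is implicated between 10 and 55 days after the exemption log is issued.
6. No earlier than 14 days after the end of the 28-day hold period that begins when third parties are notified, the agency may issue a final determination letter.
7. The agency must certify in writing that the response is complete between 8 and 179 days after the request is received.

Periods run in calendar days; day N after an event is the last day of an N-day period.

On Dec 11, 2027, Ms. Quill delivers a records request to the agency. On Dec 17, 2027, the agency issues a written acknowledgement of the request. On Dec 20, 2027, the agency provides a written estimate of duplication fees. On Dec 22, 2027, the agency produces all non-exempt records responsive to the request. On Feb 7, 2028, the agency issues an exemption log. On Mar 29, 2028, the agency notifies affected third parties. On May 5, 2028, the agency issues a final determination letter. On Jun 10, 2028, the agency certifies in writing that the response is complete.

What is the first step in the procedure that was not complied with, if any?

Step 6

(1) due by Dec 11, 2027 + 7 days = Dec 18, 2027; completed Dec 17, 2027, before the deadline.
(2) due by Dec 17, 2027 + 6 days = Dec 23, 2027; Dec 20, 2027 is within that limit.
(3) due by Dec 20, 2027 + 87 days = Mar 16, 2028; done Dec 22, 2027 — timely.
(4) the permitted window runs from Dec 22, 2027 + 6 = Dec 28, 2027 to Dec 22, 2027 + 51 = Feb 11, 2028; done Feb 7, 2028, which is between those dates.
(5) the permitted window runs from Feb 7, 2028 + 10 = Feb 17, 2028 to Feb 7, 2028 + 55 = Apr 2, 2028; done Mar 29, 2028, which is between those dates.
(6) permitted from Apr 26, 2028 + 14 days = May 10, 2028 onward; May 5, 2028 is 5 days before the earliest permitted date.
The analysis stops there.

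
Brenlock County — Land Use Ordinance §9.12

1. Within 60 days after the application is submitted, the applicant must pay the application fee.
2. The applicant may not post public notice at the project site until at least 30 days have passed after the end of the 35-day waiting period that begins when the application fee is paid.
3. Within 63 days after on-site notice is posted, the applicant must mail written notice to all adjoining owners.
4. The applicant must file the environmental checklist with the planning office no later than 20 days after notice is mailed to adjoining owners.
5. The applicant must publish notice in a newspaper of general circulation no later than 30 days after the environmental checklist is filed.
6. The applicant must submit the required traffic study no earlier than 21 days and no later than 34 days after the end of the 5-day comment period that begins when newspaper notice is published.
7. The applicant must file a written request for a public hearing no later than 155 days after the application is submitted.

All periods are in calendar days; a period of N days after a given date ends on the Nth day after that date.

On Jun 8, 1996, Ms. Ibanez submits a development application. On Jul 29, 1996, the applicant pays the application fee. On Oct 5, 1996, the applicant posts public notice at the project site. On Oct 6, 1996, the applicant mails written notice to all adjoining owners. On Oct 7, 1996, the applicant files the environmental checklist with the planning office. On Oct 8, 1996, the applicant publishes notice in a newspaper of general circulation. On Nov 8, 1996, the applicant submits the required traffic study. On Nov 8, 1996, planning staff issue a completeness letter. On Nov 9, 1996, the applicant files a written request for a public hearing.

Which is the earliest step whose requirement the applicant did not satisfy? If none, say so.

None — every step was satisfied

Step 1 — counting 60 days from Jun 8, 1996 (when the application is submitted) gives a deadline of Aug 7, 1996; Jul 29, 1996 is within that limit.
Step 2 — must wait 30 days from Sep 2, 1996 (end of the 35-day waiting period, which began when the application fee is paid on Jul 29, 1996), so not before Oct 2, 1996; Oct 5, 1996 is on or after that date.
Step 3 — counting 63 days from Oct 5, 1996 (when on-site notice is posted) gives a deadline of Dec 7, 1996; Oct 6, 1996 is within that limit.
Step 4 — counting 20 days from Oct 6, 1996 (when notice is mailed to adjoining owners) gives a deadline of Oct 26, 1996; Oct 7, 1996 is within that limit.
Step 5 — counting 30 days from Oct 7, 1996 (when the environmental checklist is filed) gives a deadline of Nov 6, 1996; Oct 8, 1996 is within that limit.
Step 6 — 21 and 34 days from Oct 13, 1996 (end of the 5-day comment period, which began when newspaper notice is published on Oct 8, 1996) are Nov 3, 1996 and Nov 16, 1996 respectively; Nov 8, 1996 falls inside that range.
Step 7 — counting 155 days from Jun 8, 1996 (when the application is submitted) gives a deadline of Nov 10, 1996; completed Nov 9, 1996, before the deadline.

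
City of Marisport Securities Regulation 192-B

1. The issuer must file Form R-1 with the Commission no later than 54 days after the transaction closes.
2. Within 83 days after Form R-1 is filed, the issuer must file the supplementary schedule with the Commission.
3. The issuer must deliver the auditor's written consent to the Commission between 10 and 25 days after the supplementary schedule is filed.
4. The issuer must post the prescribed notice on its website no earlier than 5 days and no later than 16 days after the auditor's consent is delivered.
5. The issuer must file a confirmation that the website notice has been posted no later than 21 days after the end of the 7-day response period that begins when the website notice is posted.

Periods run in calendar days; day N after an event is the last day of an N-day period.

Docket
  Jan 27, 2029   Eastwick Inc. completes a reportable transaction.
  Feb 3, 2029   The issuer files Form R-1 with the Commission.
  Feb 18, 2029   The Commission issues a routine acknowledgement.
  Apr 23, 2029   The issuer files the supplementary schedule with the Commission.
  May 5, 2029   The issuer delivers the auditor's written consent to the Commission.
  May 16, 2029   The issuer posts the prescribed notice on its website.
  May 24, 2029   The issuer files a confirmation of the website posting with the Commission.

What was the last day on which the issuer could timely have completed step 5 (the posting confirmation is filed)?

The website notice is posted on May 16, 2029; the 7-day response period therefore ends May 23, 2029, and step 5 runs from that date. 21 days after May 23, 2029 is Jun 13, 2029.

Jun 13, 2029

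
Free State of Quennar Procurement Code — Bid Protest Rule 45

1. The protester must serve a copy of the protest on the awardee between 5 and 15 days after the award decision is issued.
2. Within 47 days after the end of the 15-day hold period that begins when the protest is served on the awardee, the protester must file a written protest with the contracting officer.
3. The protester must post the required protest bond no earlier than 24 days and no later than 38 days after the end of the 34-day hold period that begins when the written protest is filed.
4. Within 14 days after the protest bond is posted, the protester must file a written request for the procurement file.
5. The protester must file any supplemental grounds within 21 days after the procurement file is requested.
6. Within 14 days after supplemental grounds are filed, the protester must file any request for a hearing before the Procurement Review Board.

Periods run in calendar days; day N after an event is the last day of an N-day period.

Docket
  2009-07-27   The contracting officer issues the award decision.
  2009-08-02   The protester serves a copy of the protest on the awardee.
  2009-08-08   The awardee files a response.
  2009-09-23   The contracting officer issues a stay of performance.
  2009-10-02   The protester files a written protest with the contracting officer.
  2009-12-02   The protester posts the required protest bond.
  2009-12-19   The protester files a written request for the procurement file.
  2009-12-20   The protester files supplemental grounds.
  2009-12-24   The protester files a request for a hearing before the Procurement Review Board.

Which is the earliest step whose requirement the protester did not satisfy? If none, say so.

Step 4

(1) the permitted window runs from 2009-07-27 + 5 = 2009-08-01 to 2009-07-27 + 15 = 2009-08-11; done 2009-08-02 — within the window.
(2) due by 2009-08-17 + 47 days = 2009-10-03; 2009-10-02 is within that limit.
(3) the permitted window runs from 2009-11-05 + 24 = 2009-11-29 to 2009-11-05 + 38 = 2009-12-13; 2009-12-02 falls inside that range.
(4) due by 2009-12-02 + 14 days = 2009-12-16; not done until 2009-12-19, 3 days after the deadline.
The procedure was therefore not followed at step 4.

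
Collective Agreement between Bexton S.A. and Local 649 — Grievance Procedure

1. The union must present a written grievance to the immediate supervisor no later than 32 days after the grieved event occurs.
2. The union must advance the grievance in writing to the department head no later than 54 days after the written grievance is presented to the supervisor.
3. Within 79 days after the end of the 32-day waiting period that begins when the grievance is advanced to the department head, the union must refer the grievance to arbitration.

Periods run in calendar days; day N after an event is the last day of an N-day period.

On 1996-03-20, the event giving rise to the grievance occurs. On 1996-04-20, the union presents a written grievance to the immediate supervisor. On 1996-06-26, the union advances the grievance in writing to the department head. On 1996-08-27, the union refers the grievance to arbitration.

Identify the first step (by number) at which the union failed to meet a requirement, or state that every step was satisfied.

Step 2

(1) due by 1996-03-20 + 32 days = 1996-04-21; completed 1996-04-20, before the deadline.
(2) due by 1996-04-20 + 54 days = 1996-06-13; 1996-06-26 misses that deadline by 13 days.
That is the first point of non-compliance.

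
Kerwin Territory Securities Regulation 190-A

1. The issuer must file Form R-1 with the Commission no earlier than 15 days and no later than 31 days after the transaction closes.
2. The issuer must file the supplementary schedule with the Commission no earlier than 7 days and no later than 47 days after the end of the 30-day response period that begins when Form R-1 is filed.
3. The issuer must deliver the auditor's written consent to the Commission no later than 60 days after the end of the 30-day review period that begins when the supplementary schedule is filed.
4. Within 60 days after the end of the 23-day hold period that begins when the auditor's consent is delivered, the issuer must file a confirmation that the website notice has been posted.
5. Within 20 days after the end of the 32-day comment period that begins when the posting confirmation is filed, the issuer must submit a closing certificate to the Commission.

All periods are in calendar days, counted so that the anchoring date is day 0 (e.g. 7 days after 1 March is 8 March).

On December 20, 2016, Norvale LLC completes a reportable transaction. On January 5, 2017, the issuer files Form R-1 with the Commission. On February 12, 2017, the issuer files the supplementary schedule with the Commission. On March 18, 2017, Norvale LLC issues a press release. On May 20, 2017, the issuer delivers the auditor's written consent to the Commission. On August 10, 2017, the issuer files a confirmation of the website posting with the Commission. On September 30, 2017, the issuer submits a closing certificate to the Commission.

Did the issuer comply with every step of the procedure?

No

(1) the permitted window runs from December 20, 2016 + 15 = January 4, 2017 to December 20, 2016 + 31 = January 20, 2017; done January 5, 2017, which is between those dates.
(2) the permitted window runs from February 4, 2017 + 7 = February 11, 2017 to February 4, 2017 + 47 = March 23, 2017; done February 12, 2017, which is between those dates.
(3) due by March 14, 2017 + 60 days = May 13, 2017; done May 20, 2017 — 7 days late.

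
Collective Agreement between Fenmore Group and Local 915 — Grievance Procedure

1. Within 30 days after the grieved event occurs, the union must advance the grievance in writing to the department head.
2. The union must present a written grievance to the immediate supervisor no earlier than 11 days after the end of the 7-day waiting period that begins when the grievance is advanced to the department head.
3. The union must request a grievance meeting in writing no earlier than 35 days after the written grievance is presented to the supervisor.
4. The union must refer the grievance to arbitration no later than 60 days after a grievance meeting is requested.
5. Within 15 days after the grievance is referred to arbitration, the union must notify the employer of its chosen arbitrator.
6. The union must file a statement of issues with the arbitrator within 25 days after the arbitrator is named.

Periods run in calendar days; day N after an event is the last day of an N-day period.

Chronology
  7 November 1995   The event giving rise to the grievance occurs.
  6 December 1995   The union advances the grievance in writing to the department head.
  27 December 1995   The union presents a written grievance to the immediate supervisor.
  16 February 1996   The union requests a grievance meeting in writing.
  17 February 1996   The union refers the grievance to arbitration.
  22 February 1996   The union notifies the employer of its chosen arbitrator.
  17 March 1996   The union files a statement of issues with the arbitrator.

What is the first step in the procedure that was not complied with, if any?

None — every step was satisfied

Step 1: 30 days after 7 November 1995 (when the grieved event occurs) is 7 December 1995; completed 6 December 1995, before the deadline.
Step 2: the earliest permitted date is 11 days after 13 December 1995 (end of the 7-day waiting period, which began when the grievance is advanced to the department head on 6 December 1995), i.e. 24 December 1995; 27 December 1995 is on or after that date.
Step 3: the earliest permitted date is 35 days after 27 December 1995 (when the written grievance is presented to the supervisor), i.e. 31 January 1996; 16 February 1996 is on or after that date.
Step 4: 60 days after 16 February 1996 (when a grievance meeting is requested) is 16 April 1996; 17 February 1996 is within that limit.
Step 5: 15 days after 17 February 1996 (when the grievance is referred to arbitration) is 3 March 1996; completed 22 February 1996, before the deadline.
Step 6: 25 days after 22 February 1996 (when the arbitrator is named) is 18 March 1996; 17 March 1996 is within that limit.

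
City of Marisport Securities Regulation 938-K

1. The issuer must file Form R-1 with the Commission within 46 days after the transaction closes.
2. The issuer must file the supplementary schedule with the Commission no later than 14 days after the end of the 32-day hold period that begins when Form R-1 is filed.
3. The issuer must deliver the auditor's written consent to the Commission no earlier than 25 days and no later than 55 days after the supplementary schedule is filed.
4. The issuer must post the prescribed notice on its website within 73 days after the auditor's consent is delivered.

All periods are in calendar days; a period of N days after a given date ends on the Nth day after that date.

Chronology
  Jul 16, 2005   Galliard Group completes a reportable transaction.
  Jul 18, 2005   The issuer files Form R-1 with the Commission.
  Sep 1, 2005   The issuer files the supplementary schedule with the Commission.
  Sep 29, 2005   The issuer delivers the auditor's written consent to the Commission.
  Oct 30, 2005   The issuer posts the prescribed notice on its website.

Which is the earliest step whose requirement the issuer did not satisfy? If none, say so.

(1) due by Jul 16, 2005 + 46 days = Aug 31, 2005; completed Jul 18, 2005, before the deadline.
(2) due by Aug 19, 2005 + 14 days = Sep 2, 2005; Sep 1, 2005 is within that limit.
(3) the permitted window runs from Sep 1, 2005 + 25 = Sep 26, 2005 to Sep 1, 2005 + 55 = Oct 26, 2005; Sep 29, 2005 falls inside that range.
(4) due by Sep 29, 2005 + 73 days = Dec 11, 2005; done Oct 30, 2005 — timely.

None — every step was satisfied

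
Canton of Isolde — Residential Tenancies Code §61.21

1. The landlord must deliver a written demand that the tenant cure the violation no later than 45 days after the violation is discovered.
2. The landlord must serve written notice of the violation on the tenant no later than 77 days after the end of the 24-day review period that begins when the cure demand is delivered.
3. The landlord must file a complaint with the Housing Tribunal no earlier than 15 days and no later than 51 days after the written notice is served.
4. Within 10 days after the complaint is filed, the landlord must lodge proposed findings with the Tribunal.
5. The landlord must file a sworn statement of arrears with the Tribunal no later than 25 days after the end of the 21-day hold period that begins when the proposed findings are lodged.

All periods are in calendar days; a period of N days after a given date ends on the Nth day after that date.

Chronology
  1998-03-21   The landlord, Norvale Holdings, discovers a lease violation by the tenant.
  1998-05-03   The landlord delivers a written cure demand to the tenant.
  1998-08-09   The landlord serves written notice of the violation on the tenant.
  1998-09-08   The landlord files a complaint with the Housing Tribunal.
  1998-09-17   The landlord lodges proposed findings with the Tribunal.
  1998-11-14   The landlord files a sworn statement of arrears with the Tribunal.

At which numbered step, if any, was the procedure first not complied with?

(1) due by 1998-03-21 + 45 days = 1998-05-05; completed 1998-05-03, before the deadline.
(2) due by 1998-05-27 + 77 days = 1998-08-12; completed 1998-08-09, before the deadline.
(3) the permitted window runs from 1998-08-09 + 15 = 1998-08-24 to 1998-08-09 + 51 = 1998-09-29; done 1998-09-08, which is between those dates.
(4) due by 1998-09-08 + 10 days = 1998-09-18; completed 1998-09-17, before the deadline.
(5) due by 1998-10-08 + 25 days = 1998-11-02; done 1998-11-14 — 12 days late.
Later steps need not be reached.

Step 5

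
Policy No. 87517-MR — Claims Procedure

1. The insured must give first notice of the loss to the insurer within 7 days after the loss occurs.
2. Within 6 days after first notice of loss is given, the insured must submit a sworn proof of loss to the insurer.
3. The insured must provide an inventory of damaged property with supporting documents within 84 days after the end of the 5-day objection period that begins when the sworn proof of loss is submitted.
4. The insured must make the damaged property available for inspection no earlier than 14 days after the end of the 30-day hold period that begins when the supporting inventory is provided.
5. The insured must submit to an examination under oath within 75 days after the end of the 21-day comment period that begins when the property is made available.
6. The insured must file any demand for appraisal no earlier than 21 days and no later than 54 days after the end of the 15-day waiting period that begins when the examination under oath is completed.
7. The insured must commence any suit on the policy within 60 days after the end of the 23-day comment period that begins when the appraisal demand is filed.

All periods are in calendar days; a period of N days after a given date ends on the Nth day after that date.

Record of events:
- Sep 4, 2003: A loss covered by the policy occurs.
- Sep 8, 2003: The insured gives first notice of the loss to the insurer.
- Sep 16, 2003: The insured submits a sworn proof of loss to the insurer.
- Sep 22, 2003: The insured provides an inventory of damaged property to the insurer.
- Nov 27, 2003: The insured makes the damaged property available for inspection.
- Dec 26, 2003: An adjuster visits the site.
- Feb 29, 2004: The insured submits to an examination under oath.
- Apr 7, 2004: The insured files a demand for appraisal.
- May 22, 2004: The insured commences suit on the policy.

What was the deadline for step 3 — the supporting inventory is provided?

Dec 14, 2003

The sworn proof of loss is submitted on Sep 16, 2003; the 5-day objection period therefore ends Sep 21, 2003, and step 3 runs from that date. 84 days after Sep 21, 2003 is Dec 14, 2003.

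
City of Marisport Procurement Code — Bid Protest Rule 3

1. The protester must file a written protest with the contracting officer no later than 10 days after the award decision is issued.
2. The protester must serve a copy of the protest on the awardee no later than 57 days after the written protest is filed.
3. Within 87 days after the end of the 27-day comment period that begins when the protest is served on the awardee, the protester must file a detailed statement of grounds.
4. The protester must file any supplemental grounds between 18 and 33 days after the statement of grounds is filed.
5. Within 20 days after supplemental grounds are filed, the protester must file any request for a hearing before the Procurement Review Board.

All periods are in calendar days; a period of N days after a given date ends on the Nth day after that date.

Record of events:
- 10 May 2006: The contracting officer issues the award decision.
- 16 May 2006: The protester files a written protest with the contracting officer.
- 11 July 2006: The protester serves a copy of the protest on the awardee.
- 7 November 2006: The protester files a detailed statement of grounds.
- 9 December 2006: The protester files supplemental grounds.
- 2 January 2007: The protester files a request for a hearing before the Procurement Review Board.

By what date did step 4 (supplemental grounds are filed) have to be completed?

Step 4 runs from 7 November 2006, when the statement of grounds is filed. The window is 18–33 days after 7 November 2006; it closes on 10 December 2006.

10 December 2006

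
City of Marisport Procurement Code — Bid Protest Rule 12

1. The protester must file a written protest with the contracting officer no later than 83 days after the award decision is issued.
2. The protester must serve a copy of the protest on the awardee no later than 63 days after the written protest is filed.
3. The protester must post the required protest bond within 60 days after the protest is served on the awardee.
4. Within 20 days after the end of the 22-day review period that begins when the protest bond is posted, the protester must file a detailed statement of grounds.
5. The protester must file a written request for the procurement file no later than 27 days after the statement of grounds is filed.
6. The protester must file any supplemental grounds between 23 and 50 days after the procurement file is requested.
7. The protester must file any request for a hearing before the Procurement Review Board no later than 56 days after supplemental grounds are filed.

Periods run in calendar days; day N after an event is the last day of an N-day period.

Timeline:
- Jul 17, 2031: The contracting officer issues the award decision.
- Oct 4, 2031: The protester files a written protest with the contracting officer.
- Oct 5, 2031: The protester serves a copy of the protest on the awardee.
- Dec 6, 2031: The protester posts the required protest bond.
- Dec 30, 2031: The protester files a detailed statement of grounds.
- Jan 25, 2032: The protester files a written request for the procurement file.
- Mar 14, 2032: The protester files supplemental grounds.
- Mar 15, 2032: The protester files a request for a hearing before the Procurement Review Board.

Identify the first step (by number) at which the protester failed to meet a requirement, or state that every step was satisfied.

(1) due by Jul 17, 2031 + 83 days = Oct 8, 2031; Oct 4, 2031 is within that limit.
(2) due by Oct 4, 2031 + 63 days = Dec 6, 2031; completed Oct 5, 2031, before the deadline.
(3) due by Oct 5, 2031 + 60 days = Dec 4, 2031; done Dec 6, 2031 — 2 days late.
Later steps need not be reached.

Step 3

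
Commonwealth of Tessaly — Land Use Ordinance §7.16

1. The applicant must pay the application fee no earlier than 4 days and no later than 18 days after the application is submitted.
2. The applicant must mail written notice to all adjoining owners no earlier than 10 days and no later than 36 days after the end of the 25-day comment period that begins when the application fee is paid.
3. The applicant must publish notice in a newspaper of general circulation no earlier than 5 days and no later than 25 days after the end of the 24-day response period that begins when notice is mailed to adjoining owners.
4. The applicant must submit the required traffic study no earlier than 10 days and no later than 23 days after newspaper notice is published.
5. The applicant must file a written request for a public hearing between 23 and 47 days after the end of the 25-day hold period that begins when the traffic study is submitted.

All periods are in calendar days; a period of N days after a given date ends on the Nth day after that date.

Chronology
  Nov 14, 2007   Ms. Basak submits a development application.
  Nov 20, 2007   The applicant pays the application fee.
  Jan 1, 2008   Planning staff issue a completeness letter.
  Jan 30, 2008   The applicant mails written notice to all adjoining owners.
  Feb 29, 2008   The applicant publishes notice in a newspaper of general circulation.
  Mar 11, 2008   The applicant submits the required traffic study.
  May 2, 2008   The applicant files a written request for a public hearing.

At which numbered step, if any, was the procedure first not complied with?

Step 2

Step 1 — 4 and 18 days from Nov 14, 2007 (when the application is submitted) are Nov 18, 2007 and Dec 2, 2007 respectively; done Nov 20, 2007 — within the window.
Step 2 — 10 and 36 days from Dec 15, 2007 (end of the 25-day comment period, which began when the application fee is paid on Nov 20, 2007) are Dec 25, 2007 and Jan 20, 2008 respectively; Jan 30, 2008 is 10 days past the end of the window.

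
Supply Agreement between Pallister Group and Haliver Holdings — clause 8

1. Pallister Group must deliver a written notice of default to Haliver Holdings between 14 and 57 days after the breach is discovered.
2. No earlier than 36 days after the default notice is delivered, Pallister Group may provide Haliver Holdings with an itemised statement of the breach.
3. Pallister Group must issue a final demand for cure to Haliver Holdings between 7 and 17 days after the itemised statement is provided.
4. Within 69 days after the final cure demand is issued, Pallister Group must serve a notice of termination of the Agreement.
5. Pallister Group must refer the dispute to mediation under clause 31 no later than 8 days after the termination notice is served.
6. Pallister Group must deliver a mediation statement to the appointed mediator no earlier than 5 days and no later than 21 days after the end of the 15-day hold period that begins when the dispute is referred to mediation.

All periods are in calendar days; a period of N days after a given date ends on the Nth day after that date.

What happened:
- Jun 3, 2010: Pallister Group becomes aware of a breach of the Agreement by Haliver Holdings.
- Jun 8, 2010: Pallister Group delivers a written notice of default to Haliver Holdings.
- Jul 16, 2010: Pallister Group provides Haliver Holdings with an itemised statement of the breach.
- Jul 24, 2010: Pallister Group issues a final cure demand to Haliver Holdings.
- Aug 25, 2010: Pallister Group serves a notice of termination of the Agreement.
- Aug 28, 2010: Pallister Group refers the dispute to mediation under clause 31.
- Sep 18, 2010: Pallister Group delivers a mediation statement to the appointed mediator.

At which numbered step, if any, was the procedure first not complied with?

Step 1: the window is 14–57 days after Jun 3, 2010 (when the breach is discovered), so Jun 17, 2010 through Jul 30, 2010; Jun 8, 2010 is 9 days too early.

Step 1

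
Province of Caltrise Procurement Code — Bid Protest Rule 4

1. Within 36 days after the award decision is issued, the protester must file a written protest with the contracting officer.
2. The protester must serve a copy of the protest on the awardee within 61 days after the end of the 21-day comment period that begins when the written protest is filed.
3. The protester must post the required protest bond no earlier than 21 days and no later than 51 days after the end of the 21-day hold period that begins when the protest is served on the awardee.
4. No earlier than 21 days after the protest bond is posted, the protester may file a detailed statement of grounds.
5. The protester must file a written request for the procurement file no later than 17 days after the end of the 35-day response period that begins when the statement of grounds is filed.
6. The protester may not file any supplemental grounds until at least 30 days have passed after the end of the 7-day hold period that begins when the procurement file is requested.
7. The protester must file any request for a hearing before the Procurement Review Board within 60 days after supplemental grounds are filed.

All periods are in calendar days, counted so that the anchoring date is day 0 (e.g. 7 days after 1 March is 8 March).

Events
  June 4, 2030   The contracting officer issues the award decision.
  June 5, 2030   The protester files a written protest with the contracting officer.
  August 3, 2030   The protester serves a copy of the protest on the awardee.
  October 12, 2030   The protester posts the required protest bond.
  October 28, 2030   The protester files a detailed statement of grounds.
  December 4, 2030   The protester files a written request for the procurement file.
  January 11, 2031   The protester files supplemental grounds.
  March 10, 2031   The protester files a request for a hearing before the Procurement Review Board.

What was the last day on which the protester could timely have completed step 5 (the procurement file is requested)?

December 19, 2030

The statement of grounds is filed on October 28, 2030; the 35-day response period therefore ends December 2, 2030, and step 5 runs from that date. 17 days after December 2, 2030 is December 19, 2030.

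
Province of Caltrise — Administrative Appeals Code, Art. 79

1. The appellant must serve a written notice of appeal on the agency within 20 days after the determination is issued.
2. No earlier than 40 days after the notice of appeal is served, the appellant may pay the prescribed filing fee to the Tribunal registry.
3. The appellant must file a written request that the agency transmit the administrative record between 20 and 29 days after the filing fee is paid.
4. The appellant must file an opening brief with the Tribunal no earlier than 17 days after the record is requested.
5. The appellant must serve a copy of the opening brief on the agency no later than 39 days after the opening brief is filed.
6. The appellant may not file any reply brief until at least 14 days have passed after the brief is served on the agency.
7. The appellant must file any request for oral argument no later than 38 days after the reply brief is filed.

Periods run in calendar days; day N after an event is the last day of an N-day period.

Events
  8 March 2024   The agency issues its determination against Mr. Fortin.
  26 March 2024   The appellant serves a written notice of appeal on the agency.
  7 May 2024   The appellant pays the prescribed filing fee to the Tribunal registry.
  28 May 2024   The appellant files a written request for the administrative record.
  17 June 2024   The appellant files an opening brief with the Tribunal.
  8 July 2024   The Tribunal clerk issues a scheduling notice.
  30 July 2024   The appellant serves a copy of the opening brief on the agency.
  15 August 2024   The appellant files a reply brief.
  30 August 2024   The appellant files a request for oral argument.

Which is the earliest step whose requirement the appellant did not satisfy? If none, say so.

Step 5

(1) due by 8 March 2024 + 20 days = 28 March 2024; done 26 March 2024 — timely.
(2) permitted from 26 March 2024 + 40 days = 5 May 2024 onward; done 7 May 2024 — permitted.
(3) the permitted window runs from 7 May 2024 + 20 = 27 May 2024 to 7 May 2024 + 29 = 5 June 2024; 28 May 2024 falls inside that range.
(4) permitted from 28 May 2024 + 17 days = 14 June 2024 onward; done 17 June 2024, after the minimum wait.
(5) due by 17 June 2024 + 39 days = 26 July 2024; 30 July 2024 misses that deadline by 4 days.
No need to go further; step 5 was not satisfied.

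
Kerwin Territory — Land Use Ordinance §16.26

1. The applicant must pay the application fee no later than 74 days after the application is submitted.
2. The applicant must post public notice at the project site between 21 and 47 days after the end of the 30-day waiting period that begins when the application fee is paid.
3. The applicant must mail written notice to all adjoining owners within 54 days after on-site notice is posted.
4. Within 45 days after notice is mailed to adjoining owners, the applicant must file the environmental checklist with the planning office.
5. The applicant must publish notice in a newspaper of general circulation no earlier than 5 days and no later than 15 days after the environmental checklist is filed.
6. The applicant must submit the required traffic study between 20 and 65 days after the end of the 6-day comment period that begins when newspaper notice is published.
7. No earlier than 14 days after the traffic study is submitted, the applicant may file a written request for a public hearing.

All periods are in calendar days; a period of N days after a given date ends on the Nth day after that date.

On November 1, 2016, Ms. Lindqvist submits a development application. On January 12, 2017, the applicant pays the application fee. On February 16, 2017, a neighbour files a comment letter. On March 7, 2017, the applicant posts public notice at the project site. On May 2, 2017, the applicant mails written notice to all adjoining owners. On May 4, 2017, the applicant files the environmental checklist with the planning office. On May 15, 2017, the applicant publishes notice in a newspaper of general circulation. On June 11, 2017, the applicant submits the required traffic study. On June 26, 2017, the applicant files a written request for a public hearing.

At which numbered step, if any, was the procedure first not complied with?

Step 3

Step 1 — counting 74 days from November 1, 2016 (when the application is submitted) gives a deadline of January 14, 2017; completed January 12, 2017, before the deadline.
Step 2 — 21 and 47 days from February 11, 2017 (end of the 30-day waiting period, which began when the application fee is paid on January 12, 2017) are March 4, 2017 and March 30, 2017 respectively; done March 7, 2017, which is between those dates.
Step 3 — counting 54 days from March 7, 2017 (when on-site notice is posted) gives a deadline of April 30, 2017; May 2, 2017 misses that deadline by 2 days.
The analysis stops there.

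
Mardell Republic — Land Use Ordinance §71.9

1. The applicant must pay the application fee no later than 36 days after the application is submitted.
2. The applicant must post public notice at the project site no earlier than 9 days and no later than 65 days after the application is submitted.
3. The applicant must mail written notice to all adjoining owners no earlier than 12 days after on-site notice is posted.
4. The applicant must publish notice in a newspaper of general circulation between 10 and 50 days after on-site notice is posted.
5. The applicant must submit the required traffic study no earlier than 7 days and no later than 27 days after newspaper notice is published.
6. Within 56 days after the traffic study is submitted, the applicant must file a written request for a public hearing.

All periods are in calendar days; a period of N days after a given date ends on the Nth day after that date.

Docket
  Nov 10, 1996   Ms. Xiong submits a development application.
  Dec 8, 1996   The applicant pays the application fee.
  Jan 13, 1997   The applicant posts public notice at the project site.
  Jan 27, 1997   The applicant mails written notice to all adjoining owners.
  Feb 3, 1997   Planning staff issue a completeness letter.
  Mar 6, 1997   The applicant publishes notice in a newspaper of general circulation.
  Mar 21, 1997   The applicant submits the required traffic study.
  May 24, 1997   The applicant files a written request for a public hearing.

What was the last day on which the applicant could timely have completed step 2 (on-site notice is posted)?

Jan 14, 1997

Step 2 runs from Nov 10, 1996, when the application is submitted. The window is 9–65 days after Nov 10, 1996; it closes on Jan 14, 1997.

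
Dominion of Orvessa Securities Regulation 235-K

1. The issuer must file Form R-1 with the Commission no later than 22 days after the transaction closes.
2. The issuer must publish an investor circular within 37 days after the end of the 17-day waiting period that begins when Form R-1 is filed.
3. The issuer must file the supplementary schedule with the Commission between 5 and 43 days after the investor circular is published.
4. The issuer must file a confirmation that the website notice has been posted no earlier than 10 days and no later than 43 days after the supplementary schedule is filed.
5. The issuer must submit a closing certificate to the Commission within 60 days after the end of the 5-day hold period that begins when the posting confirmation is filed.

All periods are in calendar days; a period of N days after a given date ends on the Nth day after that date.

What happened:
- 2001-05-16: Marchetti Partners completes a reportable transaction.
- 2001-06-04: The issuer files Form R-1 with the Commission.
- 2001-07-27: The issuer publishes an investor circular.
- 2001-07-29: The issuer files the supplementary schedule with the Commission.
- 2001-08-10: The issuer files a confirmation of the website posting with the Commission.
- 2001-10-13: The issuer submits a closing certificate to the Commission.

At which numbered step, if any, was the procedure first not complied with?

(1) due by 2001-05-16 + 22 days = 2001-06-07; 2001-06-04 is within that limit.
(2) due by 2001-06-21 + 37 days = 2001-07-28; done 2001-07-27 — timely.
(3) the permitted window runs from 2001-07-27 + 5 = 2001-08-01 to 2001-07-27 + 43 = 2001-09-08; done 2001-07-29 — 3 days before the window opened.
Later steps need not be reached.

Step 3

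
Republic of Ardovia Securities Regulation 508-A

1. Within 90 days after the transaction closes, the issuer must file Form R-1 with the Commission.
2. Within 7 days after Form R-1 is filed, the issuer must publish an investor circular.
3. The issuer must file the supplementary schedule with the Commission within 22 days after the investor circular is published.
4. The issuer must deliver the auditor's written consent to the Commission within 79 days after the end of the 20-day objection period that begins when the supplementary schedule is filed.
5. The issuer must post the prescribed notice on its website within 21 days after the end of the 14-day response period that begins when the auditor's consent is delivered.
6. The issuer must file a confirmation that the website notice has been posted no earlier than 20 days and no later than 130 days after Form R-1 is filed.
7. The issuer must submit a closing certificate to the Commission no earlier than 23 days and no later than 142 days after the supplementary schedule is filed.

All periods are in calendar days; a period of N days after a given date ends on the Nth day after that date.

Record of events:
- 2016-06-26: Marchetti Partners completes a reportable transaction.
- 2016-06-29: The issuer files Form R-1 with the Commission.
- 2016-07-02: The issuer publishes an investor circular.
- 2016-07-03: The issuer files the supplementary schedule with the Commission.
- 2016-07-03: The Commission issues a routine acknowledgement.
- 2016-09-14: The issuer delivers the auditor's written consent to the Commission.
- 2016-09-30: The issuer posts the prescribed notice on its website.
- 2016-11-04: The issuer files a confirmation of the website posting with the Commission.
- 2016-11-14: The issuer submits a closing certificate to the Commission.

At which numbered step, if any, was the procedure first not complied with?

(1) due by 2016-06-26 + 90 days = 2016-09-24; completed 2016-06-29, before the deadline.
(2) due by 2016-06-29 + 7 days = 2016-07-06; 2016-07-02 is within that limit.
(3) due by 2016-07-02 + 22 days = 2016-07-24; completed 2016-07-03, before the deadline.
(4) due by 2016-07-23 + 79 days = 2016-10-10; completed 2016-09-14, before the deadline.
(5) due by 2016-09-28 + 21 days = 2016-10-19; 2016-09-30 is within that limit.
(6) the permitted window runs from 2016-06-29 + 20 = 2016-07-19 to 2016-06-29 + 130 = 2016-11-06; done 2016-11-04, which is between those dates.
(7) the permitted window runs from 2016-07-03 + 23 = 2016-07-26 to 2016-07-03 + 142 = 2016-11-22; 2016-11-14 falls inside that range.

None — every step was satisfied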